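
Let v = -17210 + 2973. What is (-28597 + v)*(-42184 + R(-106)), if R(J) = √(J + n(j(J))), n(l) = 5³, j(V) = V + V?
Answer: 1806909456 - 42834*√19 ≈ 1.8067e+9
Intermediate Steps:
v = -14237
j(V) = 2*V
n(l) = 125
R(J) = √(125 + J) (R(J) = √(J + 125) = √(125 + J))
(-28597 + v)*(-42184 + R(-106)) = (-28597 - 14237)*(-42184 + √(125 - 106)) = -42834*(-42184 + √19) = 1806909456 - 42834*√19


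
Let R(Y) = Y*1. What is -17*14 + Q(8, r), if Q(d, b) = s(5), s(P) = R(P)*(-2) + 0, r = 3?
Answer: -248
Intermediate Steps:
R(Y) = Y
s(P) = -2*P (s(P) = P*(-2) + 0 = -2*P + 0 = -2*P)
Q(d, b) = -10 (Q(d, b) = -2*5 = -10)
-17*14 + Q(8, r) = -17*14 - 10 = -238 - 10 = -248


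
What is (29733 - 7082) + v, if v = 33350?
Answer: 56001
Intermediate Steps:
(29733 - 7082) + v = (29733 - 7082) + 33350 = 22651 + 33350 = 56001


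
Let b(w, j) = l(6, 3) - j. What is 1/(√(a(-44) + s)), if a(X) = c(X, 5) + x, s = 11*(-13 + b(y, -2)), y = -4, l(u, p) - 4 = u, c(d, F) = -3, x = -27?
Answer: -I*√41/41 ≈ -0.15617*I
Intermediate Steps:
l(u, p) = 4 + u
b(w, j) = 10 - j (b(w, j) = (4 + 6) - j = 10 - j)
s = -11 (s = 11*(-13 + (10 - 1*(-2))) = 11*(-13 + (10 + 2)) = 11*(-13 + 12) = 11*(-1) = -11)
a(X) = -30 (a(X) = -3 - 27 = -30)
1/(√(a(-44) + s)) = 1/(√(-30 - 11)) = 1/(√(-41)) = 1/(I*√41) = -I*√41/41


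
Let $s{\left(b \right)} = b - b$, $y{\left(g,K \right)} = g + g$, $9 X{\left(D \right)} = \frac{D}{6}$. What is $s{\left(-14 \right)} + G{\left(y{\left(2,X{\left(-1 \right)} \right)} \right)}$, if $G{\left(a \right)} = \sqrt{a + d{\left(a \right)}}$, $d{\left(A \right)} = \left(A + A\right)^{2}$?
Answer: $2 \sqrt{17} \approx 8.2462$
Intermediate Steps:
$d{\left(A \right)} = 4 A^{2}$ ($d{\left(A \right)} = \left(2 A\right)^{2} = 4 A^{2}$)
$X{\left(D \right)} = \frac{D}{54}$ ($X{\left(D \right)} = \frac{D \frac{1}{6}}{9} = \frac{\frac{1}{6} D}{9} = \frac{D}{54}$)
$y{\left(g,K \right)} = 2 g$
$G{\left(a \right)} = \sqrt{a + 4 a^{2}}$
$s{\left(b \right)} = 0$
$s{\left(-14 \right)} + G{\left(y{\left(2,X{\left(-1 \right)} \right)} \right)} = 0 + \sqrt{2 \cdot 2 \left(1 + 4 \cdot 2 \cdot 2\right)} = 0 + \sqrt{4 \left(1 + 4 \cdot 4\right)} = 0 + \sqrt{4 \left(1 + 16\right)} = 0 + \sqrt{4 \cdot 17} = 0 + \sqrt{68} = 0 + 2 \sqrt{17} = 2 \sqrt{17}$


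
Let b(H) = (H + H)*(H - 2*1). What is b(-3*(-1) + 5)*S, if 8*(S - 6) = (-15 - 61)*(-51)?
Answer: 47088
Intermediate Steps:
b(H) = 2*H*(-2 + H) (b(H) = (2*H)*(H - 2) = (2*H)*(-2 + H) = 2*H*(-2 + H))
S = 981/2 (S = 6 + ((-15 - 61)*(-51))/8 = 6 + (-76*(-51))/8 = 6 + (1/8)*3876 = 6 + 969/2 = 981/2 ≈ 490.50)
b(-3*(-1) + 5)*S = (2*(-3*(-1) + 5)*(-2 + (-3*(-1) + 5)))*(981/2) = (2*(3 + 5)*(-2 + (3 + 5)))*(981/2) = (2*8*(-2 + 8))*(981/2) = (2*8*6)*(981/2) = 96*(981/2) = 47088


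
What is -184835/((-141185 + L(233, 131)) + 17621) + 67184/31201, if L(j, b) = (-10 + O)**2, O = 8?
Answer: 2813658375/771039112 ≈ 3.6492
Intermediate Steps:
L(j, b) = 4 (L(j, b) = (-10 + 8)**2 = (-2)**2 = 4)
-184835/((-141185 + L(233, 131)) + 17621) + 67184/31201 = -184835/((-141185 + 4) + 17621) + 67184/31201 = -184835/(-141181 + 17621) + 67184*(1/31201) = -184835/(-123560) + 67184/31201 = -184835*(-1/123560) + 67184/31201 = 36967/24712 + 67184/31201 = 2813658375/771039112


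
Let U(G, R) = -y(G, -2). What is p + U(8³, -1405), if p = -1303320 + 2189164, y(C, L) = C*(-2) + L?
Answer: 886870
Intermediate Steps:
y(C, L) = L - 2*C (y(C, L) = -2*C + L = L - 2*C)
p = 885844
U(G, R) = 2 + 2*G (U(G, R) = -(-2 - 2*G) = 2 + 2*G)
p + U(8³, -1405) = 885844 + (2 + 2*8³) = 885844 + (2 + 2*512) = 885844 + (2 + 1024) = 885844 + 1026 = 886870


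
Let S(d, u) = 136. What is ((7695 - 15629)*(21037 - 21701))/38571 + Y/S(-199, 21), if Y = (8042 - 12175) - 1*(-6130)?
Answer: 793498223/5245656 ≈ 151.27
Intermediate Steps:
Y = 1997 (Y = -4133 + 6130 = 1997)
((7695 - 15629)*(21037 - 21701))/38571 + Y/S(-199, 21) = ((7695 - 15629)*(21037 - 21701))/38571 + 1997/136 = -7934*(-664)*(1/38571) + 1997*(1/136) = 5268176*(1/38571) + 1997/136 = 5268176/38571 + 1997/136 = 793498223/5245656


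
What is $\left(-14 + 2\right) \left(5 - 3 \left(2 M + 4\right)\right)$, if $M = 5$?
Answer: $444$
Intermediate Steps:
$\left(-14 + 2\right) \left(5 - 3 \left(2 M + 4\right)\right) = \left(-14 + 2\right) \left(5 - 3 \left(2 \cdot 5 + 4\right)\right) = - 12 \left(5 - 3 \left(10 + 4\right)\right) = - 12 \left(5 - 42\right) = \left(-12\right) \left(-37\right) = 444$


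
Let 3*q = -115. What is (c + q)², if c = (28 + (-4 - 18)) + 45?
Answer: 1444/9 ≈ 160.44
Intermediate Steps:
q = -115/3 (q = (⅓)*(-115) = -115/3 ≈ -38.333)
c = 51 (c = (28 - 22) + 45 = 6 + 45 = 51)
(c + q)² = (51 - 115/3)² = (38/3)² = 1444/9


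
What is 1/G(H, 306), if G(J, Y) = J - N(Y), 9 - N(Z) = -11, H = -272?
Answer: -1/292 ≈ -0.0034247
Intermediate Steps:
N(Z) = 20 (N(Z) = 9 - 1*(-11) = 9 + 11 = 20)
G(J, Y) = -20 + J (G(J, Y) = J - 1*20 = J - 20 = -20 + J)
1/G(H, 306) = 1/(-20 - 272) = 1/(-292) = -1/292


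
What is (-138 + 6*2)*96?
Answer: -12096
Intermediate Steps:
(-138 + 6*2)*96 = (-138 + 12)*96 = -126*96 = -12096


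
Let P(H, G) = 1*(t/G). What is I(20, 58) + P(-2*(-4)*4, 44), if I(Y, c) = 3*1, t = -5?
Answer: 127/44 ≈ 2.8864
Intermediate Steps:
I(Y, c) = 3
P(H, G) = -5/G (P(H, G) = 1*(-5/G) = -5/G)
I(20, 58) + P(-2*(-4)*4, 44) = 3 - 5/44 = 127/44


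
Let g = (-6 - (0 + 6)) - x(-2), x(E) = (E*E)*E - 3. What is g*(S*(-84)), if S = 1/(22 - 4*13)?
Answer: -14/5 ≈ -2.8000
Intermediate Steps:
x(E) = -3 + E³ (x(E) = E²*E - 3 = E³ - 3 = -3 + E³)
g = -1 (g = (-6 - (0 + 6)) - (-3 + (-2)³) = (-6 - 1*6) - (-3 - 8) = (-6 - 6) - 1*(-11) = -12 + 11 = -1)
S = -1/30 (S = 1/(22 - 52) = 1/(-30) = -1/30 ≈ -0.033333)
g*(S*(-84)) = -(-1)*(-84)/30 = -1*14/5 = -14/5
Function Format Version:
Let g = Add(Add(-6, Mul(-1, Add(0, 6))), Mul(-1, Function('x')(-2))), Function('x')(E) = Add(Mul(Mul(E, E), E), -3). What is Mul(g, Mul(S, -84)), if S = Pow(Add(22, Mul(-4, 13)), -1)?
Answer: Rational(-14, 5) ≈ -2.8000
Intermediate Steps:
Function('x')(E) = Add(-3, Pow(E, 3)) (Function('x')(E) = Add(Mul(Pow(E, 2), E), -3) = Add(Pow(E, 3), -3) = Add(-3, Pow(E, 3)))
g = -1 (g = Add(Add(-6, Mul(-1, Add(0, 6))), Mul(-1, Add(-3, Pow(-2, 3)))) = Add(Add(-6, Mul(-1, 6)), Mul(-1, Add(-3, -8))) = Add(Add(-6, -6), Mul(-1, -11)) = Add(-12, 11) = -1)
S = Rational(-1, 30) (S = Pow(Add(22, -52), -1) = Pow(-30, -1) = Rational(-1, 30) ≈ -0.033333)
Mul(g, Mul(S, -84)) = Mul(-1, Mul(Rational(-1, 30), -84)) = Mul(-1, Rational(14, 5)) = Rational(-14, 5)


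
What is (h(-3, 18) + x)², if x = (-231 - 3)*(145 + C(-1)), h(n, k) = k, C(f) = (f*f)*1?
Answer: 1165949316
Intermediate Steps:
C(f) = f² (C(f) = f²*1 = f²)
x = -34164 (x = (-231 - 3)*(145 + (-1)²) = -234*(145 + 1) = -234*146 = -34164)
(h(-3, 18) + x)² = (18 - 34164)² = (-34146)² = 1165949316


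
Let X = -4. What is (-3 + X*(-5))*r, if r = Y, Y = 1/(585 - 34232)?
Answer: -17/33647 ≈ -0.00050525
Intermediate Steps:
Y = -1/33647 (Y = 1/(-33647) = -1/33647 ≈ -2.9720e-5)
r = -1/33647 ≈ -2.9720e-5
(-3 + X*(-5))*r = (-3 - 4*(-5))*(-1/33647) = (-3 + 20)*(-1/33647) = 17*(-1/33647) = -17/33647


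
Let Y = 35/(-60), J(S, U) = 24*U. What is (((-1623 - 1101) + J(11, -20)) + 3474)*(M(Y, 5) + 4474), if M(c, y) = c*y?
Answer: 2414385/2 ≈ 1.2072e+6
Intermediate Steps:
Y = -7/12 (Y = 35*(-1/60) = -7/12 ≈ -0.58333)
(((-1623 - 1101) + J(11, -20)) + 3474)*(M(Y, 5) + 4474) = (((-1623 - 1101) + 24*(-20)) + 3474)*(-7/12*5 + 4474) = ((-2724 - 480) + 3474)*(-35/12 + 4474) = (-3204 + 3474)*(53653/12) = 270*(53653/12) = 2414385/2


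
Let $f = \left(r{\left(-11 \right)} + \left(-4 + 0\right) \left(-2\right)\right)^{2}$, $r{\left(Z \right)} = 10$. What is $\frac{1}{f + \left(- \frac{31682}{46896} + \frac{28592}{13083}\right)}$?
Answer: $\frac{34085576}{11095190781} \approx 0.0030721$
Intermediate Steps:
$f = 324$ ($f = \left(10 + \left(-4 + 0\right) \left(-2\right)\right)^{2} = \left(10 - -8\right)^{2} = \left(10 + 8\right)^{2} = 18^{2} = 324$)
$\frac{1}{f + \left(- \frac{31682}{46896} + \frac{28592}{13083}\right)} = \frac{1}{324 + \left(- \frac{31682}{46896} + \frac{28592}{13083}\right)} = \frac{1}{324 + \left(\left(-31682\right) \frac{1}{46896} + 28592 \cdot \frac{1}{13083}\right)} = \frac{1}{324 + \left(- \frac{15841}{23448} + \frac{28592}{13083}\right)} = \frac{1}{324 + \frac{51464157}{34085576}} = \frac{1}{\frac{11095190781}{34085576}} = \frac{34085576}{11095190781}$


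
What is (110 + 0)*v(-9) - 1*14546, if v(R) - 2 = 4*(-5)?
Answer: -16526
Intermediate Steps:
v(R) = -18 (v(R) = 2 + 4*(-5) = 2 - 20 = -18)
(110 + 0)*v(-9) - 1*14546 = (110 + 0)*(-18) - 1*14546 = 110*(-18) - 14546 = -1980 - 14546 = -16526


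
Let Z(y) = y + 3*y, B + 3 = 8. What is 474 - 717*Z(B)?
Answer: -13866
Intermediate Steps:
B = 5 (B = -3 + 8 = 5)
Z(y) = 4*y
474 - 717*Z(B) = 474 - 2868*5 = 474 - 717*20 = 474 - 14340 = -13866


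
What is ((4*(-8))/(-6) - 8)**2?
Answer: 64/9 ≈ 7.1111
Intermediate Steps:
((4*(-8))/(-6) - 8)**2 = (-32*(-1/6) - 8)**2 = (16/3 - 8)**2 = (-8/3)**2 = 64/9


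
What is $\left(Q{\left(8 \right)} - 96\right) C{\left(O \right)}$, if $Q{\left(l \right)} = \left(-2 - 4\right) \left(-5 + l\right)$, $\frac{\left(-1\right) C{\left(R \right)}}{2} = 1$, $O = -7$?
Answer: $228$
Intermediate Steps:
$C{\left(R \right)} = -2$ ($C{\left(R \right)} = \left(-2\right) 1 = -2$)
$Q{\left(l \right)} = 30 - 6 l$ ($Q{\left(l \right)} = - 6 \left(-5 + l\right) = 30 - 6 l$)
$\left(Q{\left(8 \right)} - 96\right) C{\left(O \right)} = \left(\left(30 - 48\right) - 96\right) \left(-2\right) = \left(-18 - 96\right) \left(-2\right) = \left(-114\right) \left(-2\right) = 228$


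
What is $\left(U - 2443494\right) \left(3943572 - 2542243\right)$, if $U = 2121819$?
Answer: $-450772506075$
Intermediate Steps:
$\left(U - 2443494\right) \left(3943572 - 2542243\right) = \left(2121819 - 2443494\right) \left(3943572 - 2542243\right) = \left(-321675\right) 1401329 = -450772506075$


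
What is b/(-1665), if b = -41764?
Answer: 41764/1665 ≈ 25.083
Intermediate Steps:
b/(-1665) = -41764/(-1665) = -41764*(-1/1665) = 41764/1665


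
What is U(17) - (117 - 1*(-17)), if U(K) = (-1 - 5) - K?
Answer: -157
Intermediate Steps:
U(K) = -6 - K
U(17) - (117 - 1*(-17)) = (-6 - 1*17) - (117 - 1*(-17)) = (-6 - 17) - (117 + 17) = -23 - 1*134 = -23 - 134 = -157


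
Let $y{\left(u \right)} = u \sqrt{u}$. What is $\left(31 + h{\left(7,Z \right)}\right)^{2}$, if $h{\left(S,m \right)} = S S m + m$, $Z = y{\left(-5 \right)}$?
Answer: $\left(31 - 250 i \sqrt{5}\right)^{2} \approx -3.1154 \cdot 10^{5} - 34659.0 i$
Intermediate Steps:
$y{\left(u \right)} = u^{\frac{3}{2}}$
$Z = - 5 i \sqrt{5}$ ($Z = \left(-5\right)^{\frac{3}{2}} = - 5 i \sqrt{5} \approx - 11.18 i$)
$h{\left(S,m \right)} = m + m S^{2}$ ($h{\left(S,m \right)} = S^{2} m + m = m S^{2} + m = m + m S^{2}$)
$\left(31 + h{\left(7,Z \right)}\right)^{2} = \left(31 + - 5 i \sqrt{5} \left(1 + 7^{2}\right)\right)^{2} = \left(31 + - 5 i \sqrt{5} \left(1 + 49\right)\right)^{2} = \left(31 + - 5 i \sqrt{5} \cdot 50\right)^{2} = \left(31 - 250 i \sqrt{5}\right)^{2}$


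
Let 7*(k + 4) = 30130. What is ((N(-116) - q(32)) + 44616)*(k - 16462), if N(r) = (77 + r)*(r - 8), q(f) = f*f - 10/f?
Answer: -16491196399/28 ≈ -5.8897e+8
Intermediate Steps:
k = 30102/7 (k = -4 + (1/7)*30130 = -4 + 30130/7 = 30102/7 ≈ 4300.3)
q(f) = f**2 - 10/f
N(r) = (-8 + r)*(77 + r) (N(r) = (77 + r)*(-8 + r) = (-8 + r)*(77 + r))
((N(-116) - q(32)) + 44616)*(k - 16462) = (((-616 + (-116)**2 + 69*(-116)) - (-10 + 32**3)/32) + 44616)*(30102/7 - 16462) = (((-616 + 13456 - 8004) - (-10 + 32768)/32) + 44616)*(-85132/7) = ((4836 - 32758/32) + 44616)*(-85132/7) = ((4836 - 1*16379/16) + 44616)*(-85132/7) = ((4836 - 16379/16) + 44616)*(-85132/7) = (60997/16 + 44616)*(-85132/7) = (774853/16)*(-85132/7) = -16491196399/28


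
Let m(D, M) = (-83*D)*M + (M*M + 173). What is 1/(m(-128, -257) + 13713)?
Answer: -1/2650433 ≈ -3.7730e-7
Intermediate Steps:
m(D, M) = 173 + M**2 - 83*D*M (m(D, M) = -83*D*M + (M**2 + 173) = -83*D*M + (173 + M**2) = 173 + M**2 - 83*D*M)
1/(m(-128, -257) + 13713) = 1/((173 + (-257)**2 - 83*(-128)*(-257)) + 13713) = 1/((173 + 66049 - 2730368) + 13713) = 1/(-2664146 + 13713) = 1/(-2650433) = -1/2650433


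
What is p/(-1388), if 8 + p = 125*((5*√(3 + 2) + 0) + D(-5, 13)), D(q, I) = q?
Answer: 633/1388 - 625*√5/1388 ≈ -0.55082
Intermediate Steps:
p = -633 + 625*√5 (p = -8 + 125*((5*√(3 + 2) + 0) - 5) = -8 + 125*((5*√5 + 0) - 5) = -8 + 125*(5*√5 - 5) = -8 + 125*(-5 + 5*√5) = -8 + (-625 + 625*√5) = -633 + 625*√5 ≈ 764.54)
p/(-1388) = (-633 + 625*√5)/(-1388) = (-633 + 625*√5)*(-1/1388) = 633/1388 - 625*√5/1388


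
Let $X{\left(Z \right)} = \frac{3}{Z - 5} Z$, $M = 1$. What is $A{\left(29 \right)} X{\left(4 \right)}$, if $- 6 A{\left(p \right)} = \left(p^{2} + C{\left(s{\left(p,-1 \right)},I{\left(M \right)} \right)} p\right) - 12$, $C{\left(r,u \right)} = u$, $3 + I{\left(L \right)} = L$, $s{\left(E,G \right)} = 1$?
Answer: $1542$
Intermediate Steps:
$I{\left(L \right)} = -3 + L$
$X{\left(Z \right)} = \frac{3 Z}{-5 + Z}$ ($X{\left(Z \right)} = \frac{3}{-5 + Z} Z = \frac{3 Z}{-5 + Z}$)
$A{\left(p \right)} = 2 - \frac{p^{2}}{6} + \frac{p}{3}$ ($A{\left(p \right)} = - \frac{\left(p^{2} + \left(-3 + 1\right) p\right) - 12}{6} = - \frac{\left(p^{2} - 2 p\right) - 12}{6} = - \frac{-12 + p^{2} - 2 p}{6} = 2 - \frac{p^{2}}{6} + \frac{p}{3}$)
$A{\left(29 \right)} X{\left(4 \right)} = \left(2 - \frac{29^{2}}{6} + \frac{1}{3} \cdot 29\right) 3 \cdot 4 \frac{1}{-5 + 4} = \left(2 - \frac{841}{6} + \frac{29}{3}\right) 3 \cdot 4 \frac{1}{-1} = \left(2 - \frac{841}{6} + \frac{29}{3}\right) 3 \cdot 4 \left(-1\right) = \left(- \frac{257}{2}\right) \left(-12\right) = 1542$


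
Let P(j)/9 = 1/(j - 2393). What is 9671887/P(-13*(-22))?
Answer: -20378665909/9 ≈ -2.2643e+9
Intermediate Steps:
P(j) = 9/(-2393 + j) (P(j) = 9/(j - 2393) = 9/(-2393 + j))
9671887/P(-13*(-22)) = 9671887/((9/(-2393 - 13*(-22)))) = 9671887/((9/(-2393 + 286))) = 9671887/((9/(-2107))) = 9671887/((9*(-1/2107))) = 9671887/(-9/2107) = 9671887*(-2107/9) = -20378665909/9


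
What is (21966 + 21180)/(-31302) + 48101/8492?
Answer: 1346645/314204 ≈ 4.2859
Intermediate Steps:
(21966 + 21180)/(-31302) + 48101/8492 = 43146*(-1/31302) + 48101*(1/8492) = -51/37 + 48101/8492 = 1346645/314204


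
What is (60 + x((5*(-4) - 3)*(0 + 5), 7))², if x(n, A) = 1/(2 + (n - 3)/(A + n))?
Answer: 101485476/27889 ≈ 3638.9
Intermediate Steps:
x(n, A) = 1/(2 + (-3 + n)/(A + n))
(60 + x((5*(-4) - 3)*(0 + 5), 7))² = (60 + (7 + (5*(-4) - 3)*(0 + 5))/(-3 + 2*7 + 3*((5*(-4) - 3)*(0 + 5))))² = (60 + (7 + (-20 - 3)*5)/(-3 + 14 + 3*((-20 - 3)*5)))² = (60 + (7 - 23*5)/(-3 + 14 + 3*(-23*5)))² = (60 + (7 - 115)/(-3 + 14 + 3*(-115)))² = (60 - 108/(-3 + 14 - 345))² = (60 - 108/(-334))² = (60 - 1/334*(-108))² = (60 + 54/167)² = (10074/167)² = 101485476/27889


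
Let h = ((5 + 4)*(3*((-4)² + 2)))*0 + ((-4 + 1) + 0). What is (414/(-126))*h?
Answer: 69/7 ≈ 9.8571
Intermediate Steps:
h = -3 (h = (9*(3*(16 + 2)))*0 + (-3 + 0) = (9*(3*18))*0 - 3 = (9*54)*0 - 3 = 486*0 - 3 = 0 - 3 = -3)
(414/(-126))*h = (414/(-126))*(-3) = (414*(-1/126))*(-3) = -23/7*(-3) = 69/7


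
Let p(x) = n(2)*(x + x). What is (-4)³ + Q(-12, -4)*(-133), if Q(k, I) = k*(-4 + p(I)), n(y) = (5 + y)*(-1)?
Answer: 82928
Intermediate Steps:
n(y) = -5 - y
p(x) = -14*x (p(x) = (-5 - 1*2)*(x + x) = (-5 - 2)*(2*x) = -14*x)
Q(k, I) = k*(-4 - 14*I)
(-4)³ + Q(-12, -4)*(-133) = (-4)³ - 2*(-12)*(2 + 7*(-4))*(-133) = -64 - 2*(-12)*(2 - 28)*(-133) = -64 - 2*(-12)*(-26)*(-133) = -64 - 624*(-133) = -64 + 82992 = 82928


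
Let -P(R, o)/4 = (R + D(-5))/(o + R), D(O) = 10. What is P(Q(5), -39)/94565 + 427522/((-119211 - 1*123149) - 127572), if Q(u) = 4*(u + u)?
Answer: -4050260433/3498261958 ≈ -1.1578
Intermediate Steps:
Q(u) = 8*u (Q(u) = 4*(2*u) = 8*u)
P(R, o) = -4*(10 + R)/(R + o) (P(R, o) = -4*(R + 10)/(o + R) = -4*(10 + R)/(R + o))
P(Q(5), -39)/94565 + 427522/((-119211 - 1*123149) - 127572) = (4*(-10 - 8*5)/(8*5 - 39))/94565 + 427522/((-119211 - 1*123149) - 127572) = (4*(-10 - 1*40)/(40 - 39))*(1/94565) + 427522/((-119211 - 123149) - 127572) = (4*(-10 - 40)/1)*(1/94565) + 427522/(-242360 - 127572) = (4*1*(-50))*(1/94565) + 427522/(-369932) = -200*1/94565 + 427522*(-1/369932) = -40/18913 - 213761/184966 = -4050260433/3498261958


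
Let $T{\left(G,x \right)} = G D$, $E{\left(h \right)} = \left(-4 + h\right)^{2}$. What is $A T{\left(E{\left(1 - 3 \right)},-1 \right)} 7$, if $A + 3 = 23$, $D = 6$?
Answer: $30240$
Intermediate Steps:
$A = 20$ ($A = -3 + 23 = 20$)
$T{\left(G,x \right)} = 6 G$ ($T{\left(G,x \right)} = G 6 = 6 G$)
$A T{\left(E{\left(1 - 3 \right)},-1 \right)} 7 = 20 \cdot 6 \left(-4 + \left(1 - 3\right)\right)^{2} \cdot 7 = 20 \cdot 6 \left(-4 - 2\right)^{2} \cdot 7 = 20 \cdot 6 \left(-6\right)^{2} \cdot 7 = 20 \cdot 6 \cdot 36 \cdot 7 = 20 \cdot 216 \cdot 7 = 20 \cdot 1512 = 30240$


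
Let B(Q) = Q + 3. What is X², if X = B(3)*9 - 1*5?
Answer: 2401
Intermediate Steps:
B(Q) = 3 + Q
X = 49 (X = (3 + 3)*9 - 1*5 = 6*9 - 5 = 54 - 5 = 49)
X² = 49² = 2401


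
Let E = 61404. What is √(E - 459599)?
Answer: I*√398195 ≈ 631.03*I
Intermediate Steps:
√(E - 459599) = √(61404 - 459599) = √(-398195) = I*√398195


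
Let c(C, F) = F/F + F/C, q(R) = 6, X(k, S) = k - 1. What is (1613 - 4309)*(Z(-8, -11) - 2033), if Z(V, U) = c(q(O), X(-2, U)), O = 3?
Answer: 5479620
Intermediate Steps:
X(k, S) = -1 + k
c(C, F) = 1 + F/C
Z(V, U) = ½ (Z(V, U) = (6 + (-1 - 2))/6 = (6 - 3)/6 = (⅙)*3 = ½)
(1613 - 4309)*(Z(-8, -11) - 2033) = (1613 - 4309)*(½ - 2033) = -2696*(-4065/2) = 5479620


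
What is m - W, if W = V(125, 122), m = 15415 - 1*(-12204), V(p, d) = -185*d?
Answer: 50189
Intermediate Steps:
m = 27619 (m = 15415 + 12204 = 27619)
W = -22570 (W = -185*122 = -22570)
m - W = 27619 - 1*(-22570) = 27619 + 22570 = 50189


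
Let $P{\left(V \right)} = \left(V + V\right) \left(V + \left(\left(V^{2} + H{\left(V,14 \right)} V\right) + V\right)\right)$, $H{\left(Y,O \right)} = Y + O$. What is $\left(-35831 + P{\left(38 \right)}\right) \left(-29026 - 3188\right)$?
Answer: $-7404871110$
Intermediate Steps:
$H{\left(Y,O \right)} = O + Y$
$P{\left(V \right)} = 2 V \left(V^{2} + 2 V + V \left(14 + V\right)\right)$ ($P{\left(V \right)} = \left(V + V\right) \left(V + \left(\left(V^{2} + \left(14 + V\right) V\right) + V\right)\right) = 2 V \left(V + \left(\left(V^{2} + V \left(14 + V\right)\right) + V\right)\right) = 2 V \left(V + \left(V + V^{2} + V \left(14 + V\right)\right)\right) = 2 V \left(V^{2} + 2 V + V \left(14 + V\right)\right)$)
$\left(-35831 + P{\left(38 \right)}\right) \left(-29026 - 3188\right) = \left(-35831 + 4 \cdot 38^{2} \left(8 + 38\right)\right) \left(-29026 - 3188\right) = \left(-35831 + 4 \cdot 1444 \cdot 46\right) \left(-32214\right) = \left(-35831 + 265696\right) \left(-32214\right) = 229865 \left(-32214\right) = -7404871110$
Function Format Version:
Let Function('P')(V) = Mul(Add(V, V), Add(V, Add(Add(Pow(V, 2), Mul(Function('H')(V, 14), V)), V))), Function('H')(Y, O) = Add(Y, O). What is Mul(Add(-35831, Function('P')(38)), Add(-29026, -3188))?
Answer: -7404871110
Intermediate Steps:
Function('H')(Y, O) = Add(O, Y)
Function('P')(V) = Mul(2, V, Add(Pow(V, 2), Mul(2, V), Mul(V, Add(14, V)))) (Function('P')(V) = Mul(Add(V, V), Add(V, Add(Add(Pow(V, 2), Mul(Add(14, V), V)), V))) = Mul(Mul(2, V), Add(V, Add(Add(Pow(V, 2), Mul(V, Add(14, V))), V))) = Mul(Mul(2, V), Add(V, Add(V, Pow(V, 2), Mul(V, Add(14, V))))) = Mul(Mul(2, V), Add(Pow(V, 2), Mul(2, V), Mul(V, Add(14, V)))) = Mul(2, V, Add(Pow(V, 2), Mul(2, V), Mul(V, Add(14, V)))))
Mul(Add(-35831, Function('P')(38)), Add(-29026, -3188)) = Mul(Add(-35831, Mul(4, Pow(38, 2), Add(8, 38))), Add(-29026, -3188)) = Mul(Add(-35831, Mul(4, 1444, 46)), -32214) = Mul(Add(-35831, 265696), -32214) = Mul(229865, -32214) = -7404871110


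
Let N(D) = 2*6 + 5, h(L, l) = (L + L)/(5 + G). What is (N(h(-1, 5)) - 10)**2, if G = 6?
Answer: 49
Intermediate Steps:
h(L, l) = 2*L/11 (h(L, l) = (L + L)/(5 + 6) = (2*L)/11 = (2*L)*(1/11) = 2*L/11)
N(D) = 17 (N(D) = 12 + 5 = 17)
(N(h(-1, 5)) - 10)**2 = (17 - 10)**2 = 7**2 = 49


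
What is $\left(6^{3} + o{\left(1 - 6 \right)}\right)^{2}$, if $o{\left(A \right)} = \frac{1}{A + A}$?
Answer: $\frac{4661281}{100} \approx 46613.0$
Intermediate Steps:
$o{\left(A \right)} = \frac{1}{2 A}$
$\left(6^{3} + o{\left(1 - 6 \right)}\right)^{2} = \left(6^{3} + \frac{1}{2 \left(1 - 6\right)}\right)^{2} = \left(216 + \frac{1}{2 \left(1 - 6\right)}\right)^{2} = \left(216 + \frac{1}{2 \left(-5\right)}\right)^{2} = \left(216 + \frac{1}{2} \left(- \frac{1}{5}\right)\right)^{2} = \left(216 - \frac{1}{10}\right)^{2} = \left(\frac{2159}{10}\right)^{2} = \frac{4661281}{100}$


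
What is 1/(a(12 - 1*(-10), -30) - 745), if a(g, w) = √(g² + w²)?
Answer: -745/553641 - 2*√346/553641 ≈ -0.0014128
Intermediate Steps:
1/(a(12 - 1*(-10), -30) - 745) = 1/(√((12 - 1*(-10))² + (-30)²) - 745) = 1/(√((12 + 10)² + 900) - 745) = 1/(√(22² + 900) - 745) = 1/(√(484 + 900) - 745) = 1/(√1384 - 745) = 1/(2*√346 - 745) = 1/(-745 + 2*√346)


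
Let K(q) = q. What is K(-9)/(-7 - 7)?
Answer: 9/14 ≈ 0.64286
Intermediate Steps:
K(-9)/(-7 - 7) = -9/(-7 - 7) = -9/(-14) = -1/14*(-9) = 9/14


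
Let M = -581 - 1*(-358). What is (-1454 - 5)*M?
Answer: 325357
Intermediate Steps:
M = -223 (M = -581 + 358 = -223)
(-1454 - 5)*M = (-1454 - 5)*(-223) = -1459*(-223) = 325357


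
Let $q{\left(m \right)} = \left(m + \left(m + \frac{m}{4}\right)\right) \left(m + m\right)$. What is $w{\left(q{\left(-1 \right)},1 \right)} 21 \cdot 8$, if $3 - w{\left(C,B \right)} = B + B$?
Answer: $168$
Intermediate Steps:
$q{\left(m \right)} = \frac{9 m^{2}}{2}$ ($q{\left(m \right)} = \left(m + \left(m + m \frac{1}{4}\right)\right) 2 m = \left(m + \left(m + \frac{m}{4}\right)\right) 2 m = \left(m + \frac{5 m}{4}\right) 2 m = \frac{9 m}{4} \cdot 2 m = \frac{9 m^{2}}{2}$)
$w{\left(C,B \right)} = 3 - 2 B$ ($w{\left(C,B \right)} = 3 - \left(B + B\right) = 3 - 2 B$)
$w{\left(q{\left(-1 \right)},1 \right)} 21 \cdot 8 = \left(3 - 2\right) 21 \cdot 8 = 1 \cdot 21 \cdot 8 = 21 \cdot 8 = 168$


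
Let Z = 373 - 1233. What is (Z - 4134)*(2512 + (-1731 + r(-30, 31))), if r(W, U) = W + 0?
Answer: -3750494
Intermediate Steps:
r(W, U) = W
Z = -860
(Z - 4134)*(2512 + (-1731 + r(-30, 31))) = (-860 - 4134)*(2512 + (-1731 - 30)) = -4994*(2512 - 1761) = -4994*751 = -3750494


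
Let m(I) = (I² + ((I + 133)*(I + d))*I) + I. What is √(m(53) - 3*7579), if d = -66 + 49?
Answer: 7*√6837 ≈ 578.80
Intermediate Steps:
d = -17
m(I) = I + I² + I*(-17 + I)*(133 + I) (m(I) = (I² + ((I + 133)*(I - 17))*I) + I = (I² + ((133 + I)*(-17 + I))*I) + I = (I² + ((-17 + I)*(133 + I))*I) + I = (I² + I*(-17 + I)*(133 + I)) + I = I + I² + I*(-17 + I)*(133 + I))
√(m(53) - 3*7579) = √(53*(-2260 + 53² + 117*53) - 3*7579) = √(53*(-2260 + 2809 + 6201) - 22737) = √(53*6750 - 22737) = √(357750 - 22737) = √335013 = 7*√6837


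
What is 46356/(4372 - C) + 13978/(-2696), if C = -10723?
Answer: -43011067/20348060 ≈ -2.1138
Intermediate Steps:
46356/(4372 - C) + 13978/(-2696) = 46356/(4372 - 1*(-10723)) + 13978/(-2696) = 46356/(4372 + 10723) + 13978*(-1/2696) = 46356/15095 - 6989/1348 = -43011067/20348060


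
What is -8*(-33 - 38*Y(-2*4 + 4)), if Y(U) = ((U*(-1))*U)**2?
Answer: 78088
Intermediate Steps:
Y(U) = U**4 (Y(U) = ((-U)*U)**2 = (-U**2)**2 = U**4)
-8*(-33 - 38*Y(-2*4 + 4)) = -8*(-33 - 38*(-2*4 + 4)**4) = -8*(-33 - 38*(-8 + 4)**4) = -8*(-33 - 38*(-4)**4) = -8*(-33 - 38*256) = -8*(-33 - 9728) = -8*(-9761) = 78088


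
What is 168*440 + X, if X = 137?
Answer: 74057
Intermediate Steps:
168*440 + X = 168*440 + 137 = 73920 + 137 = 74057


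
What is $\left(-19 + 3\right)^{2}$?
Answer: $256$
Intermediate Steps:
$\left(-19 + 3\right)^{2} = \left(-16\right)^{2} = 256$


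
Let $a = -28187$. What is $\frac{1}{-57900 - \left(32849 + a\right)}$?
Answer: $- \frac{1}{62562} \approx -1.5984 \cdot 10^{-5}$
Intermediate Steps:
$\frac{1}{-57900 - \left(32849 + a\right)} = \frac{1}{-57900 - 4662} = \frac{1}{-62562} = - \frac{1}{62562}$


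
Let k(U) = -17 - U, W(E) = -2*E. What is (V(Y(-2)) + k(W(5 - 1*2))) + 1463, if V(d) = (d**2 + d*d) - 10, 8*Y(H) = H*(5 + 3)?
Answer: 1450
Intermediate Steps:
Y(H) = H (Y(H) = (H*(5 + 3))/8 = (H*8)/8 = (8*H)/8 = H)
V(d) = -10 + 2*d**2 (V(d) = (d**2 + d**2) - 10 = 2*d**2 - 10 = -10 + 2*d**2)
(V(Y(-2)) + k(W(5 - 1*2))) + 1463 = ((-10 + 2*(-2)**2) + (-17 - (-2)*(5 - 1*2))) + 1463 = ((-10 + 2*4) + (-17 - (-2)*(5 - 2))) + 1463 = ((-10 + 8) + (-17 - (-2)*3)) + 1463 = (-2 + (-17 - 1*(-6))) + 1463 = (-2 + (-17 + 6)) + 1463 = (-2 - 11) + 1463 = -13 + 1463 = 1450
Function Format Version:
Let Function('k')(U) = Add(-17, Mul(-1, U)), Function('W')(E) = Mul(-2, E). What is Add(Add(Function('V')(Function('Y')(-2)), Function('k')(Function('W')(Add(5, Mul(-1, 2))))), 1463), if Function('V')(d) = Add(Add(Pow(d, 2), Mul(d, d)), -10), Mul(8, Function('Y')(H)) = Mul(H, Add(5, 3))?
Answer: 1450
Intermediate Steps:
Function('Y')(H) = H (Function('Y')(H) = Mul(Rational(1, 8), Mul(H, Add(5, 3))) = Mul(Rational(1, 8), Mul(H, 8)) = Mul(Rational(1, 8), Mul(8, H)) = H)
Function('V')(d) = Add(-10, Mul(2, Pow(d, 2))) (Function('V')(d) = Add(Add(Pow(d, 2), Pow(d, 2)), -10) = Add(Mul(2, Pow(d, 2)), -10) = Add(-10, Mul(2, Pow(d, 2))))
Add(Add(Function('V')(Function('Y')(-2)), Function('k')(Function('W')(Add(5, Mul(-1, 2))))), 1463) = Add(Add(Add(-10, Mul(2, Pow(-2, 2))), Add(-17, Mul(-1, Mul(-2, Add(5, Mul(-1, 2)))))), 1463) = Add(Add(Add(-10, Mul(2, 4)), Add(-17, Mul(-1, Mul(-2, Add(5, -2))))), 1463) = Add(Add(Add(-10, 8), Add(-17, Mul(-1, Mul(-2, 3)))), 1463) = Add(Add(-2, Add(-17, Mul(-1, -6))), 1463) = Add(Add(-2, Add(-17, 6)), 1463) = Add(Add(-2, -11), 1463) = Add(-13, 1463) = 1450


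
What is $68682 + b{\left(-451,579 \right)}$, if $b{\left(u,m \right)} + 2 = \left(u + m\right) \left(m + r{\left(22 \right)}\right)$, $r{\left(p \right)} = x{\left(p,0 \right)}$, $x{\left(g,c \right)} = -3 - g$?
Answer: $139592$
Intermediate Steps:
$r{\left(p \right)} = -3 - p$
$b{\left(u,m \right)} = -2 + \left(-25 + m\right) \left(m + u\right)$ ($b{\left(u,m \right)} = -2 + \left(u + m\right) \left(m - 25\right) = -2 + \left(m + u\right) \left(m - 25\right) = -2 + \left(m + u\right) \left(-25 + m\right) = -2 + \left(-25 + m\right) \left(m + u\right)$)
$68682 + b{\left(-451,579 \right)} = 68682 - \left(264331 - 335241\right) = 68682 - -70910 = 68682 + 70910 = 139592$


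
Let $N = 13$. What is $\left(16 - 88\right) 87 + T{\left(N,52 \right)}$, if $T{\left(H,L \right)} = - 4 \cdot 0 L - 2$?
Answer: $-6266$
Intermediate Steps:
$T{\left(H,L \right)} = -2$ ($T{\left(H,L \right)} = \left(-4\right) 0 - 2 = 0 - 2 = -2$)
$\left(16 - 88\right) 87 + T{\left(N,52 \right)} = \left(16 - 88\right) 87 - 2 = \left(-72\right) 87 - 2 = -6264 - 2 = -6266$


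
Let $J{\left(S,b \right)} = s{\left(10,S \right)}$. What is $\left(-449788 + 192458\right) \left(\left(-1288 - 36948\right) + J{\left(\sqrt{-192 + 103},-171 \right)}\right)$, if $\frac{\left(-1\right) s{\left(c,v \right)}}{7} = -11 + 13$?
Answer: $9842872500$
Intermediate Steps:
$s{\left(c,v \right)} = -14$ ($s{\left(c,v \right)} = - 7 \left(-11 + 13\right) = \left(-7\right) 2 = -14$)
$J{\left(S,b \right)} = -14$
$\left(-449788 + 192458\right) \left(\left(-1288 - 36948\right) + J{\left(\sqrt{-192 + 103},-171 \right)}\right) = \left(-449788 + 192458\right) \left(\left(-1288 - 36948\right) - 14\right) = - 257330 \left(-38236 - 14\right) = \left(-257330\right) \left(-38250\right) = 9842872500$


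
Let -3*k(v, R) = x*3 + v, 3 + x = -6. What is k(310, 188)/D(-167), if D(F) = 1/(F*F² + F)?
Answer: 1318109290/3 ≈ 4.3937e+8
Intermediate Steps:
x = -9 (x = -3 - 6 = -9)
k(v, R) = 9 - v/3 (k(v, R) = -(-9*3 + v)/3 = -(-27 + v)/3 = 9 - v/3)
D(F) = 1/(F + F³) (D(F) = 1/(F³ + F) = 1/(F + F³))
k(310, 188)/D(-167) = (9 - ⅓*310)/(1/(-167 + (-167)³)) = (9 - 310/3)/(1/(-167 - 4657463)) = -283/(3*(1/(-4657630))) = -283/(3*(-1/4657630)) = -283/3*(-4657630) = 1318109290/3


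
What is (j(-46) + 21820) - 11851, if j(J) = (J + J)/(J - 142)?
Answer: 468566/47 ≈ 9969.5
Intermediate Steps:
j(J) = 2*J/(-142 + J) (j(J) = (2*J)/(-142 + J) = 2*J/(-142 + J))
(j(-46) + 21820) - 11851 = (2*(-46)/(-142 - 46) + 21820) - 11851 = (2*(-46)/(-188) + 21820) - 11851 = (2*(-46)*(-1/188) + 21820) - 11851 = (23/47 + 21820) - 11851 = 1025563/47 - 11851 = 468566/47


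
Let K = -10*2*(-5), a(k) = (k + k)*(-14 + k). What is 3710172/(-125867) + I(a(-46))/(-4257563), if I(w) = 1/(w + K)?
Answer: -88775155593424187/3011683153520020 ≈ -29.477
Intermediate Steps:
a(k) = 2*k*(-14 + k) (a(k) = (2*k)*(-14 + k) = 2*k*(-14 + k))
K = 100 (K = -20*(-5) = 100)
I(w) = 1/(100 + w) (I(w) = 1/(w + 100) = 1/(100 + w))
3710172/(-125867) + I(a(-46))/(-4257563) = 3710172/(-125867) + 1/((100 + 2*(-46)*(-14 - 46))*(-4257563)) = 3710172*(-1/125867) - 1/4257563/(100 + 2*(-46)*(-60)) = -3710172/125867 - 1/4257563/(100 + 5520) = -3710172/125867 - 1/4257563/5620 = -3710172/125867 + (1/5620)*(-1/4257563) = -3710172/125867 - 1/23927504060 = -88775155593424187/3011683153520020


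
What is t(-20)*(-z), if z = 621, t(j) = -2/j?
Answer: -621/10 ≈ -62.100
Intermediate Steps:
t(-20)*(-z) = (-2/(-20))*(-1*621) = -2*(-1/20)*(-621) = (⅒)*(-621) = -621/10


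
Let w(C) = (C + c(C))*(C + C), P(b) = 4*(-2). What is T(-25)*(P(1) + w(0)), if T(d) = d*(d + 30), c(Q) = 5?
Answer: 1000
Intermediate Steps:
P(b) = -8
T(d) = d*(30 + d)
w(C) = 2*C*(5 + C) (w(C) = (C + 5)*(C + C) = (5 + C)*(2*C) = 2*C*(5 + C))
T(-25)*(P(1) + w(0)) = (-25*(30 - 25))*(-8 + 2*0*(5 + 0)) = (-25*5)*(-8 + 2*0*5) = -125*(-8 + 0) = -125*(-8) = 1000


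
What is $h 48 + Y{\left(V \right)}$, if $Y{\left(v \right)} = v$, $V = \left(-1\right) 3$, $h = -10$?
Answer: $-483$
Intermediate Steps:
$V = -3$
$h 48 + Y{\left(V \right)} = \left(-10\right) 48 - 3 = -480 - 3 = -483$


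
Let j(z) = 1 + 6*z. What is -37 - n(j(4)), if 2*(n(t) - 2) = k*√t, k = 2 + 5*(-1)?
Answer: -63/2 ≈ -31.500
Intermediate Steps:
k = -3 (k = 2 - 5 = -3)
n(t) = 2 - 3*√t/2 (n(t) = 2 + (-3*√t)/2 = 2 - 3*√t/2)
-37 - n(j(4)) = -37 - (2 - 3*√(1 + 6*4)/2) = -37 - (2 - 3*√(1 + 24)/2) = -37 - (2 - 3*√25/2) = -37 - (2 - 3/2*5) = -37 - (2 - 15/2) = -37 - 1*(-11/2) = -37 + 11/2 = -63/2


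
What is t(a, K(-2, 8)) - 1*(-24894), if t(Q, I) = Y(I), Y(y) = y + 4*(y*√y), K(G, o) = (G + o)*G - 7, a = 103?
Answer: 24875 - 76*I*√19 ≈ 24875.0 - 331.28*I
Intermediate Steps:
K(G, o) = -7 + G*(G + o) (K(G, o) = G*(G + o) - 7 = -7 + G*(G + o))
Y(y) = y + 4*y^(3/2)
t(Q, I) = I + 4*I^(3/2)
t(a, K(-2, 8)) - 1*(-24894) = ((-7 + (-2)² - 2*8) + 4*(-7 + (-2)² - 2*8)^(3/2)) - 1*(-24894) = ((-7 + 4 - 16) + 4*(-7 + 4 - 16)^(3/2)) + 24894 = (-19 + 4*(-19)^(3/2)) + 24894 = (-19 + 4*(-19*I*√19)) + 24894 = (-19 - 76*I*√19) + 24894 = 24875 - 76*I*√19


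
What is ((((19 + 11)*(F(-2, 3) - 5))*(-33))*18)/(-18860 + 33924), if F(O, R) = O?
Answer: 4455/538 ≈ 8.2807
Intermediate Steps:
((((19 + 11)*(F(-2, 3) - 5))*(-33))*18)/(-18860 + 33924) = ((((19 + 11)*(-2 - 5))*(-33))*18)/(-18860 + 33924) = (((30*(-7))*(-33))*18)/15064 = (-210*(-33)*18)*(1/15064) = (6930*18)*(1/15064) = 124740*(1/15064) = 4455/538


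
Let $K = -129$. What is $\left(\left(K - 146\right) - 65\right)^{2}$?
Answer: $115600$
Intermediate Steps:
$\left(\left(K - 146\right) - 65\right)^{2} = \left(\left(-129 - 146\right) - 65\right)^{2} = \left(-275 - 65\right)^{2} = \left(-340\right)^{2} = 115600$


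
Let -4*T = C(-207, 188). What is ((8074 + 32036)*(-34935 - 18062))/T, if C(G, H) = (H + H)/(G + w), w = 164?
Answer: -45702757905/47 ≈ -9.7240e+8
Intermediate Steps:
C(G, H) = 2*H/(164 + G) (C(G, H) = (H + H)/(G + 164) = (2*H)/(164 + G) = 2*H/(164 + G))
T = 94/43 (T = -188/(2*(164 - 207)) = -188/(2*(-43)) = -188*(-1)/(2*43) = -1/4*(-376/43) = 94/43 ≈ 2.1860)
((8074 + 32036)*(-34935 - 18062))/T = ((8074 + 32036)*(-34935 - 18062))/(94/43) = (40110*(-52997))*(43/94) = -2125709670*43/94 = -45702757905/47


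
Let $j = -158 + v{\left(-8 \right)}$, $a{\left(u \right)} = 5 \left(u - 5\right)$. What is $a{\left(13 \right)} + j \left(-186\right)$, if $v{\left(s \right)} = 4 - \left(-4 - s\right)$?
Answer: $29428$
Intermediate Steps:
$a{\left(u \right)} = -25 + 5 u$ ($a{\left(u \right)} = 5 \left(-5 + u\right) = -25 + 5 u$)
$v{\left(s \right)} = 8 + s$ ($v{\left(s \right)} = 4 + \left(4 + s\right) = 8 + s$)
$j = -158$ ($j = -158 + \left(8 - 8\right) = -158 + 0 = -158$)
$a{\left(13 \right)} + j \left(-186\right) = \left(-25 + 5 \cdot 13\right) - -29388 = \left(-25 + 65\right) + 29388 = 40 + 29388 = 29428$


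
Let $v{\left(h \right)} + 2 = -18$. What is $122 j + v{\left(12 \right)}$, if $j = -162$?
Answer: $-19784$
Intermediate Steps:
$v{\left(h \right)} = -20$ ($v{\left(h \right)} = -2 - 18 = -20$)
$122 j + v{\left(12 \right)} = 122 \left(-162\right) - 20 = -19764 - 20 = -19784$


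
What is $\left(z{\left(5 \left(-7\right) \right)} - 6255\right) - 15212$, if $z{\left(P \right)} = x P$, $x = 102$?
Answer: $-25037$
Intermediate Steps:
$z{\left(P \right)} = 102 P$
$\left(z{\left(5 \left(-7\right) \right)} - 6255\right) - 15212 = \left(102 \cdot 5 \left(-7\right) - 6255\right) - 15212 = \left(102 \left(-35\right) - 6255\right) - 15212 = \left(-3570 - 6255\right) - 15212 = -9825 - 15212 = -25037$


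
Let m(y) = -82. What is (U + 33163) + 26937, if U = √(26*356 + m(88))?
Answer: 60100 + √9174 ≈ 60196.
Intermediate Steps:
U = √9174 (U = √(26*356 - 82) = √(9256 - 82) = √9174 ≈ 95.781)
(U + 33163) + 26937 = (√9174 + 33163) + 26937 = (33163 + √9174) + 26937 = 60100 + √9174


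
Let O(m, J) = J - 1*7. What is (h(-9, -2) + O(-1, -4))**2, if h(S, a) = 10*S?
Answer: 10201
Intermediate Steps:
O(m, J) = -7 + J (O(m, J) = J - 7 = -7 + J)
(h(-9, -2) + O(-1, -4))**2 = (10*(-9) + (-7 - 4))**2 = (-90 - 11)**2 = (-101)**2 = 10201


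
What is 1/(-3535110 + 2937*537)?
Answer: -1/1957941 ≈ -5.1074e-7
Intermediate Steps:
1/(-3535110 + 2937*537) = 1/(-3535110 + 1577169) = 1/(-1957941) = -1/1957941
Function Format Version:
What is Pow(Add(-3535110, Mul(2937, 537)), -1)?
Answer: Rational(-1, 1957941) ≈ -5.1074e-7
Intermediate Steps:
Pow(Add(-3535110, Mul(2937, 537)), -1) = Pow(Add(-3535110, 1577169), -1) = Pow(-1957941, -1) = Rational(-1, 1957941)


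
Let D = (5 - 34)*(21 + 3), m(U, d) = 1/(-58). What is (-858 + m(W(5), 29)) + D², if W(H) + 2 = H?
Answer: 28046363/58 ≈ 4.8356e+5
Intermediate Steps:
W(H) = -2 + H
m(U, d) = -1/58
D = -696 (D = -29*24 = -696)
(-858 + m(W(5), 29)) + D² = (-858 - 1/58) + (-696)² = -49765/58 + 484416 = 28046363/58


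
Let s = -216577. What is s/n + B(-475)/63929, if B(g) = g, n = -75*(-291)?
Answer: -13855917908/1395250425 ≈ -9.9308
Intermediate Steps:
n = 21825
s/n + B(-475)/63929 = -216577/21825 - 475/63929 = -13855917908/1395250425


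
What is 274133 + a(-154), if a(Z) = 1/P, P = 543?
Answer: 148854220/543 ≈ 2.7413e+5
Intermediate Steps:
a(Z) = 1/543
274133 + a(-154) = 274133 + 1/543 = 148854220/543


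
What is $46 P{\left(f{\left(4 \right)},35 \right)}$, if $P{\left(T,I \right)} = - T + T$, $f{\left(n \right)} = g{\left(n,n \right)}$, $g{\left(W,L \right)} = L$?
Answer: $0$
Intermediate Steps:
$f{\left(n \right)} = n$
$P{\left(T,I \right)} = 0$
$46 P{\left(f{\left(4 \right)},35 \right)} = 46 \cdot 0 = 0$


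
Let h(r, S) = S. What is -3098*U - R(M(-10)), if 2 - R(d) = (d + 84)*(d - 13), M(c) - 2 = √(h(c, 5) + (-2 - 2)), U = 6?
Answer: -19460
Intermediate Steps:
M(c) = 3 (M(c) = 2 + √(5 + (-2 - 2)) = 2 + √(5 - 4) = 2 + √1 = 2 + 1 = 3)
R(d) = 2 - (-13 + d)*(84 + d) (R(d) = 2 - (d + 84)*(d - 13) = 2 - (84 + d)*(-13 + d) = 2 - (-13 + d)*(84 + d))
-3098*U - R(M(-10)) = -3098*6 - (1094 - 1*3² - 71*3) = -18588 - (1094 - 1*9 - 213) = -18588 - (1094 - 9 - 213) = -18588 - 1*872 = -18588 - 872 = -19460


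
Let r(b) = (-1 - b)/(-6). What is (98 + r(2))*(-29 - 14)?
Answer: -8471/2 ≈ -4235.5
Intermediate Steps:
r(b) = ⅙ + b/6 (r(b) = (-1 - b)*(-⅙) = ⅙ + b/6)
(98 + r(2))*(-29 - 14) = (98 + (⅙ + (⅙)*2))*(-29 - 14) = (98 + (⅙ + ⅓))*(-43) = (98 + ½)*(-43) = (197/2)*(-43) = -8471/2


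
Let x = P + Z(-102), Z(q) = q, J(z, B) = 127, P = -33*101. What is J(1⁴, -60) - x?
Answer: 3562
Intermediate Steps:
P = -3333
x = -3435 (x = -3333 - 102 = -3435)
J(1⁴, -60) - x = 127 - 1*(-3435) = 127 + 3435 = 3562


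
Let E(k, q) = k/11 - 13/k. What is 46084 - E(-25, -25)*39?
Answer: 12691898/275 ≈ 46152.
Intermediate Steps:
E(k, q) = -13/k + k/11 (E(k, q) = k*(1/11) - 13/k = k/11 - 13/k = -13/k + k/11)
46084 - E(-25, -25)*39 = 46084 - (-13/(-25) + (1/11)*(-25))*39 = 46084 - (-13*(-1/25) - 25/11)*39 = 46084 - (13/25 - 25/11)*39 = 46084 - (-482)*39/275 = 46084 - 1*(-18798/275) = 46084 + 18798/275 = 12691898/275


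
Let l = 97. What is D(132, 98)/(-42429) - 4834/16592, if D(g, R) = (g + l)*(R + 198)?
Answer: -664886957/351990984 ≈ -1.8889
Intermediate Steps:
D(g, R) = (97 + g)*(198 + R) (D(g, R) = (g + 97)*(R + 198) = (97 + g)*(198 + R))
D(132, 98)/(-42429) - 4834/16592 = (19206 + 97*98 + 198*132 + 98*132)/(-42429) - 4834/16592 = (19206 + 9506 + 26136 + 12936)*(-1/42429) - 4834*1/16592 = 67784*(-1/42429) - 2417/8296 = -67784/42429 - 2417/8296 = -664886957/351990984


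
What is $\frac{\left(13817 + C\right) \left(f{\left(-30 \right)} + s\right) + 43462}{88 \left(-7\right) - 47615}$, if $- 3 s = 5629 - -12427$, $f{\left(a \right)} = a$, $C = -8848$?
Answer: $\frac{3914656}{6291} \approx 622.26$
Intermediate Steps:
$s = - \frac{18056}{3}$ ($s = - \frac{5629 - -12427}{3} = - \frac{5629 + 12427}{3} = \left(- \frac{1}{3}\right) 18056 = - \frac{18056}{3} \approx -6018.7$)
$\frac{\left(13817 + C\right) \left(f{\left(-30 \right)} + s\right) + 43462}{88 \left(-7\right) - 47615} = \frac{\left(13817 - 8848\right) \left(-30 - \frac{18056}{3}\right) + 43462}{88 \left(-7\right) - 47615} = \frac{4969 \left(- \frac{18146}{3}\right) + 43462}{-616 - 47615} = \frac{- \frac{90167474}{3} + 43462}{-48231} = \left(- \frac{90037088}{3}\right) \left(- \frac{1}{48231}\right) = \frac{3914656}{6291}$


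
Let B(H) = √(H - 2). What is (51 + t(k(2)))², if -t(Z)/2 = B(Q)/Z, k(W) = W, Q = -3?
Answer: (51 - I*√5)² ≈ 2596.0 - 228.08*I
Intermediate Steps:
B(H) = √(-2 + H)
t(Z) = -2*I*√5/Z (t(Z) = -2*√(-2 - 3)/Z = -2*√(-5)/Z = -2*I*√5/Z)
(51 + t(k(2)))² = (51 - 2*I*√5/2)² = (51 - 2*I*√5*½)² = (51 - I*√5)²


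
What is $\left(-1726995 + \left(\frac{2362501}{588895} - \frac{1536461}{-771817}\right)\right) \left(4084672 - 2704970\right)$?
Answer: $- \frac{1082996546246139568854126}{454519172215} \approx -2.3827 \cdot 10^{12}$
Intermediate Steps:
$\left(-1726995 + \left(\frac{2362501}{588895} - \frac{1536461}{-771817}\right)\right) \left(4084672 - 2704970\right) = \left(-1726995 + \left(2362501 \cdot \frac{1}{588895} - - \frac{1536461}{771817}\right)\right) 1379702 = \left(-1726995 + \left(\frac{2362501}{588895} + \frac{1536461}{771817}\right)\right) 1379702 = \left(-1726995 + \frac{2728232634912}{454519172215}\right) 1379702 = \left(- \frac{784949609586809013}{454519172215}\right) 1379702 = - \frac{1082996546246139568854126}{454519172215}$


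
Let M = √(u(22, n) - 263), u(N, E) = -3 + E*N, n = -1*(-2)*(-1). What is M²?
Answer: -310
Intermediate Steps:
n = -2 (n = 2*(-1) = -2)
M = I*√310 (M = √((-3 - 2*22) - 263) = √((-3 - 44) - 263) = √(-47 - 263) = √(-310) = I*√310 ≈ 17.607*I)
M² = (I*√310)² = -310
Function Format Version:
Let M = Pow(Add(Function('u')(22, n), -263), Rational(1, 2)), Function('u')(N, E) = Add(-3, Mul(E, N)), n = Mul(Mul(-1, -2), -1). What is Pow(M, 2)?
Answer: -310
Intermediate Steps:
n = -2 (n = Mul(2, -1) = -2)
M = Mul(I, Pow(310, Rational(1, 2))) (M = Pow(Add(Add(-3, Mul(-2, 22)), -263), Rational(1, 2)) = Pow(Add(Add(-3, -44), -263), Rational(1, 2)) = Pow(Add(-47, -263), Rational(1, 2)) = Pow(-310, Rational(1, 2)) = Mul(I, Pow(310, Rational(1, 2))) ≈ Mul(17.607, I))
Pow(M, 2) = Pow(Mul(I, Pow(310, Rational(1, 2))), 2) = -310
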